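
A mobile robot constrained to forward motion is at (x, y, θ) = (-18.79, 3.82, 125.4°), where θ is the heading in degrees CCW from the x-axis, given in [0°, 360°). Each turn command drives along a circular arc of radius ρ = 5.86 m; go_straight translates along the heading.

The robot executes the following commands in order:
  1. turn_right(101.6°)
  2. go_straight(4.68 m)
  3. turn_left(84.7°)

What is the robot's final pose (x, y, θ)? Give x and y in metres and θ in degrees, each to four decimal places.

(-8.9037, 21.6859, 108.5000°)

set_pose: (x, y, θ) = (-18.7900, 3.8200, 125.4000°), ρ = 5.86
turn_right(101.6°): centre at ρ to the right, rotate −101.6° → (-16.3781, 12.5763, 23.8000°)
go_straight(4.68): x += 4.68·cos θ, y += 4.68·sin θ → (-12.0961, 14.4648, 23.8000°)
turn_left(84.7°): centre at ρ to the left, rotate +84.7° → (-8.9037, 21.6859, 108.5000°)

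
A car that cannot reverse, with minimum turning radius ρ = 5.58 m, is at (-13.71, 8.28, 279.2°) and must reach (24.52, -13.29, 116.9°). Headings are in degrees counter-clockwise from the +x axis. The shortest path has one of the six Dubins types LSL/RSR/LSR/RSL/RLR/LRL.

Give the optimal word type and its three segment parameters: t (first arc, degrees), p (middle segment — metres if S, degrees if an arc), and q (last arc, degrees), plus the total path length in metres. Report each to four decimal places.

Let ψ = atan2(Δy, Δx) = atan2(-21.57, 38.23) = -29.4324° be the start→goal bearing.
Normalize: d = |goal − start| / ρ = 43.895305/5.58 = 7.866542, α = (θ_start − ψ) mod 360° = 308.6324° = 5.386652 rad, β = (θ_goal − ψ) mod 360° = 146.3324° = 2.553982 rad.
Common terms: sin α = -0.781167, cos α = 0.624322, sin β = 0.554374, cos β = -0.832268, cos(α−β) = -0.952661, d² = 61.882485. Work in radians in the unit-radius frame; every candidate has L = ρ·(t + p + q).
LSL: p² = 2 + d² − 2cos(α−β) + 2d(sin α − sin β) = 44.775627; p = √p² = 6.691459; φ = atan2(cos β − cos α, d + sin α − sin β) = -0.219436 rad; t = (φ − α) mod 2π = 0.677098 rad, q = (β − φ) mod 2π = 2.773418 rad → L = 5.58·(0.677098 + 6.691459 + 2.773418) = 5.58·10.141975 = 56.592221 m
RSR: p² = 2 + d² − 2cos(α−β) + 2d(sin β − sin α) = 86.799989; p = √p² = 9.316651; φ = atan2(cos α − cos β, d − sin α + sin β) = 0.156987 rad; t = (α − φ) mod 2π = 5.229665 rad, q = (φ − β) mod 2π = 3.886190 rad → L = 5.58·(5.229665 + 9.316651 + 3.886190) = 5.58·18.432506 = 102.853383 m
LSR: p² = d² − 2 + 2cos(α−β) + 2d(sin α + sin β) = 54.408997; p = √p² = 7.376245; φ = atan2(−cos α − cos β, d + sin α + sin β) − atan2(−2, p) = 0.291987 rad; t = (φ − α) mod 2π = 1.188520 rad, q = (φ − β) mod 2π = 4.021190 rad → L = 5.58·(1.188520 + 7.376245 + 4.021190) = 5.58·12.585956 = 70.229634 m
RSL: p² = d² − 2 + 2cos(α−β) − 2d(sin α + sin β) = 61.545326; p = √p² = 7.845083; φ = atan2(cos α + cos β, d − sin α − sin β) − atan2(2, p) = -0.275307 rad; t = (α − φ) mod 2π = 5.661959 rad, q = (β − φ) mod 2π = 2.829290 rad → L = 5.58·(5.661959 + 7.845083 + 2.829290) = 5.58·16.336332 = 91.156733 m
RLR: c = (6 − d² + 2cos(α−β) + 2d(sin α − sin β))/8 = -9.849999, |c| > 1 → infeasible
LRL: c = (6 − d² + 2cos(α−β) − 2d(sin α − sin β))/8 = -4.596953, |c| > 1 → infeasible
Shortest: LSL with L = 56.592221 m ≈ 56.5922 m
Convert LSL to answer units (arcs ×180/π): t = 0.677098·180/π = 38.7948°, p = ρ·p = 5.58·6.691459 = 37.3383 m, q = 2.773418·180/π = 158.9052°, L = 56.5922 m.

LSL: t = 38.7948°, p = 37.3383 m, q = 158.9052°, L = 56.5922 m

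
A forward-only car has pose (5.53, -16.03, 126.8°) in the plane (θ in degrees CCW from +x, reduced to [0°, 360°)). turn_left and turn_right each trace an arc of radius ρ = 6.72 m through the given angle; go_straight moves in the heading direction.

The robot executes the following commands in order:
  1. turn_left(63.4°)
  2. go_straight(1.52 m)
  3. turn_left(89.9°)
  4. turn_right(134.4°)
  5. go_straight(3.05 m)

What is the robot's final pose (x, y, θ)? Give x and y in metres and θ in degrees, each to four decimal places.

(-20.8851, -26.5142, 145.7000°)

set_pose: (x, y, θ) = (5.5300, -16.0300, 126.8000°), ρ = 6.72
turn_left(63.4°): centre at ρ to the left, rotate +63.4° → (-1.0409, -13.4416, 190.2000°)
go_straight(1.52): x += 1.52·cos θ, y += 1.52·sin θ → (-2.5369, -13.7108, 190.2000°)
turn_left(89.9°): centre at ρ to the left, rotate +89.9° → (-7.9628, -21.5031, 280.1000°)
turn_right(134.4°): centre at ρ to the right, rotate −134.4° → (-18.3655, -28.2329, 145.7000°)
go_straight(3.05): x += 3.05·cos θ, y += 3.05·sin θ → (-20.8851, -26.5142, 145.7000°)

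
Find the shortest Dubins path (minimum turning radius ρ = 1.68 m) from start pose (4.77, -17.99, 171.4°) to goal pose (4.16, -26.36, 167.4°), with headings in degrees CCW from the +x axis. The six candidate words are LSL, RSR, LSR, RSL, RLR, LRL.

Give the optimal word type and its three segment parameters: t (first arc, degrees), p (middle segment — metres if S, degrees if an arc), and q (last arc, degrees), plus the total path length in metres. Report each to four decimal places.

Let ψ = atan2(Δy, Δx) = atan2(-8.37, -0.61) = -94.1683° be the start→goal bearing.
Normalize: d = |goal − start| / ρ = 8.392199/1.68 = 4.995356, α = (θ_start − ψ) mod 360° = 265.5683° = 4.635041 rad, β = (θ_goal − ψ) mod 360° = 261.5683° = 4.565228 rad.
Common terms: sin α = -0.997010, cos α = -0.077271, sin β = -0.989191, cos β = -0.146630, cos(α−β) = 0.997564, d² = 24.953586. Work in radians in the unit-radius frame; every candidate has L = ρ·(t + p + q).
LSL: p² = 2 + d² − 2cos(α−β) + 2d(sin α − sin β) = 24.880342; p = √p² = 4.988020; φ = atan2(cos β − cos α, d + sin α − sin β) = -0.013906 rad; t = (φ − α) mod 2π = 1.634238 rad, q = (β − φ) mod 2π = 4.579134 rad → L = 1.68·(1.634238 + 4.988020 + 4.579134) = 1.68·11.201392 = 18.818339 m
RSR: p² = 2 + d² − 2cos(α−β) + 2d(sin β − sin α) = 25.036573; p = √p² = 5.003656; φ = atan2(cos α − cos β, d − sin α + sin β) = 0.013862 rad; t = (α − φ) mod 2π = 4.621179 rad, q = (φ − β) mod 2π = 1.731819 rad → L = 1.68·(4.621179 + 5.003656 + 1.731819) = 1.68·11.356654 = 19.079179 m
LSR: p² = d² − 2 + 2cos(α−β) + 2d(sin α + sin β) = 5.105144; p = √p² = 2.259457; φ = atan2(−cos α − cos β, d + sin α + sin β) − atan2(−2, p) = 0.798830 rad; t = (φ − α) mod 2π = 2.446974 rad, q = (φ − β) mod 2π = 2.516787 rad → L = 1.68·(2.446974 + 2.259457 + 2.516787) = 1.68·7.223217 = 12.135005 m
RSL: p² = d² − 2 + 2cos(α−β) − 2d(sin α + sin β) = 44.792283; p = √p² = 6.692704; φ = atan2(cos α + cos β, d − sin α − sin β) − atan2(2, p) = -0.322445 rad; t = (α − φ) mod 2π = 4.957486 rad, q = (β − φ) mod 2π = 4.887673 rad → L = 1.68·(4.957486 + 6.692704 + 4.887673) = 1.68·16.537863 = 27.783610 m
RLR: c = (6 − d² + 2cos(α−β) + 2d(sin α − sin β))/8 = -2.129572, |c| > 1 → infeasible
LRL: c = (6 − d² + 2cos(α−β) − 2d(sin α − sin β))/8 = -2.110043, |c| > 1 → infeasible
Shortest: LSR with L = 12.135005 m ≈ 12.1350 m
Convert LSR to answer units (arcs ×180/π): t = 2.446974·180/π = 140.2013°, p = ρ·p = 1.68·2.259457 = 3.7959 m, q = 2.516787·180/π = 144.2013°, L = 12.1350 m.

LSR: t = 140.2013°, p = 3.7959 m, q = 144.2013°, L = 12.1350 m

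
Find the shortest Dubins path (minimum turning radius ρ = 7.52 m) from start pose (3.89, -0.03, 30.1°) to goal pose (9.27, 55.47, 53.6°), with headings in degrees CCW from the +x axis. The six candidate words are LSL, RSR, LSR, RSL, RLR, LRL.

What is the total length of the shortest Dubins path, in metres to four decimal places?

Let ψ = atan2(Δy, Δx) = atan2(55.50, 5.38) = 84.4632° be the start→goal bearing.
Normalize: d = |goal − start| / ρ = 55.760151/7.52 = 7.414914, α = (θ_start − ψ) mod 360° = 305.6368° = 5.334368 rad, β = (θ_goal − ψ) mod 360° = 329.1368° = 5.744520 rad.
Common terms: sin α = -0.812727, cos α = 0.582645, sin β = -0.512990, cos β = 0.858394, cos(α−β) = 0.917060, d² = 54.980944. Work in radians in the unit-radius frame; every candidate has L = ρ·(t + p + q).
LSL: p² = 2 + d² − 2cos(α−β) + 2d(sin α − sin β) = 50.701783; p = √p² = 7.120518; φ = atan2(cos β − cos α, d + sin α − sin β) = 0.038736 rad; t = (φ − α) mod 2π = 0.987553 rad, q = (β − φ) mod 2π = 5.705785 rad → L = 7.52·(0.987553 + 7.120518 + 5.705785) = 7.52·13.813856 = 103.880198 m
RSR: p² = 2 + d² − 2cos(α−β) + 2d(sin β − sin α) = 59.591866; p = √p² = 7.719577; φ = atan2(cos α − cos β, d − sin α + sin β) = -0.035728 rad; t = (α − φ) mod 2π = 5.370097 rad, q = (φ − β) mod 2π = 0.502936 rad → L = 7.52·(5.370097 + 7.719577 + 0.502936) = 7.52·13.592610 = 102.216425 m
LSR: p² = d² − 2 + 2cos(α−β) + 2d(sin α + sin β) = 35.154906; p = √p² = 5.929157; φ = atan2(−cos α − cos β, d + sin α + sin β) − atan2(−2, p) = 0.092951 rad; t = (φ − α) mod 2π = 1.041768 rad, q = (φ − β) mod 2π = 0.631616 rad → L = 7.52·(1.041768 + 5.929157 + 0.631616) = 7.52·7.602541 = 57.171109 m
RSL: p² = d² − 2 + 2cos(α−β) − 2d(sin α + sin β) = 74.475223; p = √p² = 8.629903; φ = atan2(cos α + cos β, d − sin α − sin β) − atan2(2, p) = -0.064335 rad; t = (α − φ) mod 2π = 5.398703 rad, q = (β − φ) mod 2π = 5.808856 rad → L = 7.52·(5.398703 + 8.629903 + 5.808856) = 7.52·19.837462 = 149.177712 m
RLR: c = (6 − d² + 2cos(α−β) + 2d(sin α − sin β))/8 = -6.448983, |c| > 1 → infeasible
LRL: c = (6 − d² + 2cos(α−β) − 2d(sin α − sin β))/8 = -5.337723, |c| > 1 → infeasible
Shortest: LSR with L = 57.171109 m ≈ 57.1711 m

57.1711 m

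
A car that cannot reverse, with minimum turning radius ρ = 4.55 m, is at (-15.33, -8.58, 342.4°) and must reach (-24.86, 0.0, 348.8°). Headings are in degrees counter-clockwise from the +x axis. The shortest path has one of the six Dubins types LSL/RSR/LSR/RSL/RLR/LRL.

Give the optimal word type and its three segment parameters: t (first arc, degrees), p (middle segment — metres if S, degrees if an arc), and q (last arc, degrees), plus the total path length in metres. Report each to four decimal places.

RSR: t = 205.4867°, p = 12.3754 m, q = 148.1133°, L = 40.4556 m

Let ψ = atan2(Δy, Δx) = atan2(8.58, -9.53) = 138.0028° be the start→goal bearing.
Normalize: d = |goal − start| / ρ = 12.823311/4.55 = 2.818310, α = (θ_start − ψ) mod 360° = 204.3972° = 3.567404 rad, β = (θ_goal − ψ) mod 360° = 210.7972° = 3.679105 rad.
Common terms: sin α = -0.413060, cos α = -0.910704, sin β = -0.512001, cos β = -0.858985, cos(α−β) = 0.993768, d² = 7.942872. Work in radians in the unit-radius frame; every candidate has L = ρ·(t + p + q).
LSL: p² = 2 + d² − 2cos(α−β) + 2d(sin α − sin β) = 8.513029; p = √p² = 2.917709; φ = atan2(cos β − cos α, d + sin α − sin β) = 0.017727 rad; t = (φ − α) mod 2π = 2.733508 rad, q = (β − φ) mod 2π = 3.661378 rad → L = 4.55·(2.733508 + 2.917709 + 3.661378) = 4.55·9.312596 = 42.372311 m
RSR: p² = 2 + d² − 2cos(α−β) + 2d(sin β − sin α) = 7.397643; p = √p² = 2.719861; φ = atan2(cos α − cos β, d − sin α + sin β) = -0.019016 rad; t = (α − φ) mod 2π = 3.586420 rad, q = (φ − β) mod 2π = 2.585064 rad → L = 4.55·(3.586420 + 2.719861 + 2.585064) = 4.55·8.891345 = 40.455620 m
LSR: p² = d² − 2 + 2cos(α−β) + 2d(sin α + sin β) = 2.716195; p = √p² = 1.648088; φ = atan2(−cos α − cos β, d + sin α + sin β) − atan2(−2, p) = 1.633244 rad; t = (φ − α) mod 2π = 4.349025 rad, q = (φ − β) mod 2π = 4.237324 rad → L = 4.55·(4.349025 + 1.648088 + 4.237324) = 4.55·10.234438 = 46.566691 m
RSL: p² = d² − 2 + 2cos(α−β) − 2d(sin α + sin β) = 13.144620; p = √p² = 3.625551; φ = atan2(cos α + cos β, d − sin α − sin β) − atan2(2, p) = -0.945715 rad; t = (α − φ) mod 2π = 4.513119 rad, q = (β − φ) mod 2π = 4.624820 rad → L = 4.55·(4.513119 + 3.625551 + 4.624820) = 4.55·12.763489 = 58.073877 m
RLR: c = (6 − d² + 2cos(α−β) + 2d(sin α − sin β))/8 = 0.075295; p = 2π − arccos c = 4.787755 rad; φ = atan2(cos α − cos β, d − sin α + sin β) = -0.019016 rad; t = (α − φ + p/2) mod 2π = 5.980298 rad, q = (α − β − t + p) mod 2π = 4.978942 rad → L = 4.55·(5.980298 + 4.787755 + 4.978942) = 4.55·15.746994 = 71.648823 m
LRL: c = (6 − d² + 2cos(α−β) − 2d(sin α − sin β))/8 = -0.064129; p = 2π − arccos c = 4.648216 rad; φ = atan2(cos β − cos α, d + sin α − sin β) = 0.017727 rad; t = (φ − α + p/2) mod 2π = 5.057617 rad, q = (β − α − t + p) mod 2π = 5.985486 rad → L = 4.55·(5.057617 + 4.648216 + 5.985486) = 4.55·15.691319 = 71.395502 m
Shortest: RSR with L = 40.455620 m ≈ 40.4556 m
Convert RSR to answer units (arcs ×180/π): t = 3.586420·180/π = 205.4867°, p = ρ·p = 4.55·2.719861 = 12.3754 m, q = 2.585064·180/π = 148.1133°, L = 40.4556 m.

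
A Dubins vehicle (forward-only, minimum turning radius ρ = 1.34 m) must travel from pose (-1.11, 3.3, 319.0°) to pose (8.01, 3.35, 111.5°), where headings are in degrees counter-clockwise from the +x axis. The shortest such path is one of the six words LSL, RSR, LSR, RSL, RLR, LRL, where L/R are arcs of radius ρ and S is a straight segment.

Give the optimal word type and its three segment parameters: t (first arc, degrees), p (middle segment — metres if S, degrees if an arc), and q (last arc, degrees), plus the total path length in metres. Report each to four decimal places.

Let ψ = atan2(Δy, Δx) = atan2(0.05, 9.12) = 0.3141° be the start→goal bearing.
Normalize: d = |goal − start| / ρ = 9.120137/1.34 = 6.806072, α = (θ_start − ψ) mod 360° = 318.6859° = 5.562118 rad, β = (θ_goal − ψ) mod 360° = 111.1859° = 1.940560 rad.
Common terms: sin α = -0.660187, cos α = 0.751101, sin β = 0.932413, cos β = -0.361395, cos(α−β) = -0.887011, d² = 46.322622. Work in radians in the unit-radius frame; every candidate has L = ρ·(t + p + q).
LSL: p² = 2 + d² − 2cos(α−β) + 2d(sin α − sin β) = 28.417946; p = √p² = 5.330849; φ = atan2(cos β − cos α, d + sin α − sin β) = -0.210236 rad; t = (φ − α) mod 2π = 0.510832 rad, q = (β − φ) mod 2π = 2.150795 rad → L = 1.34·(0.510832 + 5.330849 + 2.150795) = 1.34·7.992476 = 10.709917 m
RSR: p² = 2 + d² − 2cos(α−β) + 2d(sin β − sin α) = 71.775341; p = √p² = 8.472033; φ = atan2(cos α − cos β, d − sin α + sin β) = 0.131694 rad; t = (α − φ) mod 2π = 5.430424 rad, q = (φ − β) mod 2π = 4.474320 rad → L = 1.34·(5.430424 + 8.472033 + 4.474320) = 1.34·18.376776 = 24.624880 m
LSR: p² = d² − 2 + 2cos(α−β) + 2d(sin α + sin β) = 46.254182; p = √p² = 6.801043; φ = atan2(−cos α − cos β, d + sin α + sin β) − atan2(−2, p) = 0.231009 rad; t = (φ − α) mod 2π = 0.952076 rad, q = (φ − β) mod 2π = 4.573635 rad → L = 1.34·(0.952076 + 6.801043 + 4.573635) = 1.34·12.326754 = 16.517850 m
RSL: p² = d² − 2 + 2cos(α−β) − 2d(sin α + sin β) = 38.843019; p = √p² = 6.232417; φ = atan2(cos α + cos β, d − sin α − sin β) − atan2(2, p) = -0.250948 rad; t = (α − φ) mod 2π = 5.813066 rad, q = (β − φ) mod 2π = 2.191508 rad → L = 1.34·(5.813066 + 6.232417 + 2.191508) = 1.34·14.236990 = 19.077567 m
RLR: c = (6 − d² + 2cos(α−β) + 2d(sin α − sin β))/8 = -7.971918, |c| > 1 → infeasible
LRL: c = (6 − d² + 2cos(α−β) − 2d(sin α − sin β))/8 = -2.552243, |c| > 1 → infeasible
Shortest: LSL with L = 10.709917 m ≈ 10.7099 m
Convert LSL to answer units (arcs ×180/π): t = 0.510832·180/π = 29.2685°, p = ρ·p = 1.34·5.330849 = 7.1433 m, q = 2.150795·180/π = 123.2315°, L = 10.7099 m.

LSL: t = 29.2685°, p = 7.1433 m, q = 123.2315°, L = 10.7099 m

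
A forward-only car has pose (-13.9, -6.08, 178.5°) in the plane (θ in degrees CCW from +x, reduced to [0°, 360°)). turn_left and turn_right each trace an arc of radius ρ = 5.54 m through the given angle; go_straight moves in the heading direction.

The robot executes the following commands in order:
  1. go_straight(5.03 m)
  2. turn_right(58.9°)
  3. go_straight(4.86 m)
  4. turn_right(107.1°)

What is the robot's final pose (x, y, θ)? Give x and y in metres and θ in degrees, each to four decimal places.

set_pose: (x, y, θ) = (-13.9000, -6.0800, 178.5000°), ρ = 5.54
go_straight(5.03): x += 5.03·cos θ, y += 5.03·sin θ → (-18.9283, -5.9483, 178.5000°)
turn_right(58.9°): centre at ρ to the right, rotate −58.9° → (-23.6003, -3.1467, 119.6000°)
go_straight(4.86): x += 4.86·cos θ, y += 4.86·sin θ → (-26.0008, 1.0791, 119.6000°)
turn_right(107.1°): centre at ρ to the right, rotate −107.1° → (-22.3829, 9.2242, 12.5000°)

(-22.3829, 9.2242, 12.5000°)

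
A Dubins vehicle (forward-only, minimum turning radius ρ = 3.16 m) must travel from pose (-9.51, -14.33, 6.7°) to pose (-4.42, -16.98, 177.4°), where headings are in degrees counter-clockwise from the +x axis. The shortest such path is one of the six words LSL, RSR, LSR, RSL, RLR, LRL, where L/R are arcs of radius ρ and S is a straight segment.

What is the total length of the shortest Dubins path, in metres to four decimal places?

17.0462 m

Let ψ = atan2(Δy, Δx) = atan2(-2.65, 5.09) = -27.5028° be the start→goal bearing.
Normalize: d = |goal − start| / ρ = 5.738519/3.16 = 1.815987, α = (θ_start − ψ) mod 360° = 34.2028° = 0.596951 rad, β = (θ_goal − ψ) mod 360° = 204.9028° = 3.576228 rad.
Common terms: sin α = 0.562123, cos α = 0.827053, sin β = -0.421080, cos β = -0.907024, cos(α−β) = -0.986856, d² = 3.297809. Work in radians in the unit-radius frame; every candidate has L = ρ·(t + p + q).
LSL: p² = 2 + d² − 2cos(α−β) + 2d(sin α − sin β) = 10.842489; p = √p² = 3.292794; φ = atan2(cos β − cos α, d + sin α − sin β) = -0.554629 rad; t = (φ − α) mod 2π = 5.131605 rad, q = (β − φ) mod 2π = 4.130857 rad → L = 3.16·(5.131605 + 3.292794 + 4.130857) = 3.16·12.555256 = 39.674608 m
RSR: p² = 2 + d² − 2cos(α−β) + 2d(sin β − sin α) = 3.700551; p = √p² = 1.923682; φ = atan2(cos α − cos β, d − sin α + sin β) = 1.123076 rad; t = (α − φ) mod 2π = 5.757060 rad, q = (φ − β) mod 2π = 3.830034 rad → L = 3.16·(5.757060 + 1.923682 + 3.830034) = 3.16·11.510775 = 36.374050 m
LSR: p² = d² − 2 + 2cos(α−β) + 2d(sin α + sin β) = -0.163636 < 0 → infeasible
RSL: p² = d² − 2 + 2cos(α−β) − 2d(sin α + sin β) = -1.188170 < 0 → infeasible
RLR: c = (6 − d² + 2cos(α−β) + 2d(sin α − sin β))/8 = 0.537431; p = 2π − arccos c = 5.279777 rad; φ = atan2(cos α − cos β, d − sin α + sin β) = 1.123076 rad; t = (α − φ + p/2) mod 2π = 2.113763 rad, q = (α − β − t + p) mod 2π = 0.186737 rad → L = 3.16·(2.113763 + 5.279777 + 0.186737) = 3.16·7.580277 = 23.953674 m
LRL: c = (6 − d² + 2cos(α−β) − 2d(sin α − sin β))/8 = -0.355311; p = 2π − arccos c = 4.349142 rad; φ = atan2(cos β − cos α, d + sin α − sin β) = -0.554629 rad; t = (φ − α + p/2) mod 2π = 1.022991 rad, q = (β − α − t + p) mod 2π = 0.022243 rad → L = 3.16·(1.022991 + 4.349142 + 0.022243) = 3.16·5.394376 = 17.046228 m
Shortest: LRL with L = 17.046228 m ≈ 17.0462 m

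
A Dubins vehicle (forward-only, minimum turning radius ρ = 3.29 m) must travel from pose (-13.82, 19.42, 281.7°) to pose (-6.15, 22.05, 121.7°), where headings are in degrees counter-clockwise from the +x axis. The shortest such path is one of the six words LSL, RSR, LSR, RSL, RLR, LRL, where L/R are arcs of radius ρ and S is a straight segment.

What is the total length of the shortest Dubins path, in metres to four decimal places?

13.1500 m

Let ψ = atan2(Δy, Δx) = atan2(2.63, 7.67) = 18.9266° be the start→goal bearing.
Normalize: d = |goal − start| / ρ = 8.108378/3.29 = 2.464553, α = (θ_start − ψ) mod 360° = 262.7734° = 4.586262 rad, β = (θ_goal − ψ) mod 360° = 102.7734° = 1.793735 rad.
Common terms: sin α = -0.992057, cos α = -0.125793, sin β = 0.975252, cos β = -0.221097, cos(α−β) = -0.939693, d² = 6.074020. Work in radians in the unit-radius frame; every candidate has L = ρ·(t + p + q).
LSL: p² = 2 + d² − 2cos(α−β) + 2d(sin α − sin β) = 0.256335; p = √p² = 0.506295; φ = atan2(cos β − cos α, d + sin α − sin β) = -0.189367 rad; t = (φ − α) mod 2π = 1.507557 rad, q = (β − φ) mod 2π = 1.983102 rad → L = 3.29·(1.507557 + 0.506295 + 1.983102) = 3.29·3.996953 = 13.149977 m
RSR: p² = 2 + d² − 2cos(α−β) + 2d(sin β − sin α) = 19.650476; p = √p² = 4.432886; φ = atan2(cos α − cos β, d − sin α + sin β) = 0.021501 rad; t = (α − φ) mod 2π = 4.564761 rad, q = (φ − β) mod 2π = 4.510951 rad → L = 3.29·(4.564761 + 4.432886 + 4.510951) = 3.29·13.508598 = 44.443287 m
LSR: p² = d² − 2 + 2cos(α−β) + 2d(sin α + sin β) = 2.111803; p = √p² = 1.453204; φ = atan2(−cos α − cos β, d + sin α + sin β) − atan2(−2, p) = 1.083219 rad; t = (φ − α) mod 2π = 2.780143 rad, q = (φ − β) mod 2π = 5.572669 rad → L = 3.29·(2.780143 + 1.453204 + 5.572669) = 3.29·9.806016 = 32.261794 m
RSL: p² = d² − 2 + 2cos(α−β) − 2d(sin α + sin β) = 2.277466; p = √p² = 1.509128; φ = atan2(cos α + cos β, d − sin α − sin β) − atan2(2, p) = -1.063279 rad; t = (α − φ) mod 2π = 5.649541 rad, q = (β − φ) mod 2π = 2.857014 rad → L = 3.29·(5.649541 + 1.509128 + 2.857014) = 3.29·10.015682 = 32.951595 m
RLR: c = (6 − d² + 2cos(α−β) + 2d(sin α − sin β))/8 = -1.456309, |c| > 1 → infeasible
LRL: c = (6 − d² + 2cos(α−β) − 2d(sin α − sin β))/8 = 0.967958; p = 2π − arccos c = 6.029357 rad; φ = atan2(cos β − cos α, d + sin α − sin β) = -0.189367 rad; t = (φ − α + p/2) mod 2π = 4.522235 rad, q = (β − α − t + p) mod 2π = 4.997780 rad → L = 3.29·(4.522235 + 6.029357 + 4.997780) = 3.29·15.549372 = 51.157435 m
Shortest: LSL with L = 13.149977 m ≈ 13.1500 m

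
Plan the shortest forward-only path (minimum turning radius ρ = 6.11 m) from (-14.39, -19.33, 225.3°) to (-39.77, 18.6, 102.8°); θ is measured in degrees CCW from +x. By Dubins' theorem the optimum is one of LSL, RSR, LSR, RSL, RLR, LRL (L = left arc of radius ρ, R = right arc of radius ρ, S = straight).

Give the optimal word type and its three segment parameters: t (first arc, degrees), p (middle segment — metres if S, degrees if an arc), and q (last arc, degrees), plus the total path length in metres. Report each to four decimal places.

RSR: t = 111.9841°, p = 38.0971 m, q = 10.5159°, L = 51.1604 m

Let ψ = atan2(Δy, Δx) = atan2(37.93, -25.38) = 123.7876° be the start→goal bearing.
Normalize: d = |goal − start| / ρ = 45.638025/6.11 = 7.469398, α = (θ_start − ψ) mod 360° = 101.5124° = 1.771726 rad, β = (θ_goal − ψ) mod 360° = 339.0124° = 5.916883 rad.
Common terms: sin α = 0.979881, cos α = -0.199581, sin β = -0.358165, cos β = 0.933658, cos(α−β) = -0.537300, d² = 55.791914. Work in radians in the unit-radius frame; every candidate has L = ρ·(t + p + q).
LSL: p² = 2 + d² − 2cos(α−β) + 2d(sin α − sin β) = 78.855321; p = √p² = 8.880052; φ = atan2(cos β − cos α, d + sin α − sin β) = 0.127965 rad; t = (φ − α) mod 2π = 4.639424 rad, q = (β − φ) mod 2π = 5.788918 rad → L = 6.11·(4.639424 + 8.880052 + 5.788918) = 6.11·19.308394 = 117.974288 m
RSR: p² = 2 + d² − 2cos(α−β) + 2d(sin β − sin α) = 38.877705; p = √p² = 6.235199; φ = atan2(cos α − cos β, d − sin α + sin β) = -0.182764 rad; t = (α − φ) mod 2π = 1.954491 rad, q = (φ − β) mod 2π = 0.183538 rad → L = 6.11·(1.954491 + 6.235199 + 0.183538) = 6.11·8.373227 = 51.160418 m
LSR: p² = d² − 2 + 2cos(α−β) + 2d(sin α + sin β) = 62.005005; p = √p² = 7.874326; φ = atan2(−cos α − cos β, d + sin α + sin β) − atan2(−2, p) = 0.158252 rad; t = (φ − α) mod 2π = 4.669711 rad, q = (φ − β) mod 2π = 0.524554 rad → L = 6.11·(4.669711 + 7.874326 + 0.524554) = 6.11·13.068590 = 79.849087 m
RSL: p² = d² − 2 + 2cos(α−β) − 2d(sin α + sin β) = 43.429624; p = √p² = 6.590116; φ = atan2(cos α + cos β, d − sin α − sin β) − atan2(2, p) = -0.187858 rad; t = (α − φ) mod 2π = 1.959584 rad, q = (β − φ) mod 2π = 6.104741 rad → L = 6.11·(1.959584 + 6.590116 + 6.104741) = 6.11·14.654441 = 89.538632 m
RLR: c = (6 − d² + 2cos(α−β) + 2d(sin α − sin β))/8 = -3.859713, |c| > 1 → infeasible
LRL: c = (6 − d² + 2cos(α−β) − 2d(sin α − sin β))/8 = -8.856915, |c| > 1 → infeasible
Shortest: RSR with L = 51.160418 m ≈ 51.1604 m
Convert RSR to answer units (arcs ×180/π): t = 1.954491·180/π = 111.9841°, p = ρ·p = 6.11·6.235199 = 38.0971 m, q = 0.183538·180/π = 10.5159°, L = 51.1604 m.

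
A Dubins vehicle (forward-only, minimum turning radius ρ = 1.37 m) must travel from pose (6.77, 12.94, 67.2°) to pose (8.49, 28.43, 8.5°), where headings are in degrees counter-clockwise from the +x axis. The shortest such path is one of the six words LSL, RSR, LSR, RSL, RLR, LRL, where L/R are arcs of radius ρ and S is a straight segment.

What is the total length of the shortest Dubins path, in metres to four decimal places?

Let ψ = atan2(Δy, Δx) = atan2(15.49, 1.72) = 83.6639° be the start→goal bearing.
Normalize: d = |goal − start| / ρ = 15.585201/1.37 = 11.376059, α = (θ_start − ψ) mod 360° = 343.5361° = 5.995837 rad, β = (θ_goal − ψ) mod 360° = 284.8361° = 4.971328 rad.
Common terms: sin α = -0.283411, cos α = 0.958999, sin β = -0.966662, cos β = 0.256055, cos(α−β) = 0.519519, d² = 129.414726. Work in radians in the unit-radius frame; every candidate has L = ρ·(t + p + q).
LSL: p² = 2 + d² − 2cos(α−β) + 2d(sin α − sin β) = 145.921107; p = √p² = 12.079781; φ = atan2(cos β − cos α, d + sin α − sin β) = -0.058225 rad; t = (φ − α) mod 2π = 0.229124 rad, q = (β − φ) mod 2π = 5.029553 rad → L = 1.37·(0.229124 + 12.079781 + 5.029553) = 1.37·17.338458 = 23.753687 m
RSR: p² = 2 + d² − 2cos(α−β) + 2d(sin β − sin α) = 114.830270; p = √p² = 10.715889; φ = atan2(cos α − cos β, d − sin α + sin β) = 0.065645 rad; t = (α − φ) mod 2π = 5.930191 rad, q = (φ − β) mod 2π = 1.377502 rad → L = 1.37·(5.930191 + 10.715889 + 1.377502) = 1.37·18.023582 = 24.692308 m
LSR: p² = d² − 2 + 2cos(α−β) + 2d(sin α + sin β) = 100.011961; p = √p² = 10.000598; φ = atan2(−cos α − cos β, d + sin α + sin β) − atan2(−2, p) = 0.077961 rad; t = (φ − α) mod 2π = 0.365310 rad, q = (φ − β) mod 2π = 1.389818 rad → L = 1.37·(0.365310 + 10.000598 + 1.389818) = 1.37·11.755727 = 16.105345 m
RSL: p² = d² − 2 + 2cos(α−β) − 2d(sin α + sin β) = 156.895568; p = √p² = 12.525796; φ = atan2(cos α + cos β, d − sin α − sin β) − atan2(2, p) = -0.062396 rad; t = (α − φ) mod 2π = 6.058233 rad, q = (β − φ) mod 2π = 5.033724 rad → L = 1.37·(6.058233 + 12.525796 + 5.033724) = 1.37·23.617753 = 32.356322 m
RLR: c = (6 − d² + 2cos(α−β) + 2d(sin α − sin β))/8 = -13.353784, |c| > 1 → infeasible
LRL: c = (6 − d² + 2cos(α−β) − 2d(sin α − sin β))/8 = -17.240138, |c| > 1 → infeasible
Shortest: LSR with L = 16.105345 m ≈ 16.1053 m

16.1053 m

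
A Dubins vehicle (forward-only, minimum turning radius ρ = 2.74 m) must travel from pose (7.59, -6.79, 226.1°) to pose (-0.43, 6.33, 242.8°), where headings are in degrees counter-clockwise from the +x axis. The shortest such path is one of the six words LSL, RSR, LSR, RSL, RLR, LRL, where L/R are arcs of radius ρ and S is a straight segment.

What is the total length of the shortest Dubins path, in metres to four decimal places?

Let ψ = atan2(Δy, Δx) = atan2(13.12, -8.02) = 121.4366° be the start→goal bearing.
Normalize: d = |goal − start| / ρ = 15.377087/2.74 = 5.612075, α = (θ_start − ψ) mod 360° = 104.6634° = 1.826720 rad, β = (θ_goal − ψ) mod 360° = 121.3634° = 2.118190 rad.
Common terms: sin α = 0.967430, cos α = -0.253139, sin β = 0.853884, cos β = -0.520464, cos(α−β) = 0.957822, d² = 31.495391. Work in radians in the unit-radius frame; every candidate has L = ρ·(t + p + q).
LSL: p² = 2 + d² − 2cos(α−β) + 2d(sin α − sin β) = 32.854205; p = √p² = 5.731859; φ = atan2(cos β − cos α, d + sin α − sin β) = -0.046655 rad; t = (φ − α) mod 2π = 4.409810 rad, q = (β − φ) mod 2π = 2.164846 rad → L = 2.74·(4.409810 + 5.731859 + 2.164846) = 2.74·12.306514 = 33.719848 m
RSR: p² = 2 + d² − 2cos(α−β) + 2d(sin β − sin α) = 30.305288; p = √p² = 5.505024; φ = atan2(cos α − cos β, d − sin α + sin β) = 0.048579 rad; t = (α − φ) mod 2π = 1.778141 rad, q = (φ − β) mod 2π = 4.213574 rad → L = 2.74·(1.778141 + 5.505024 + 4.213574) = 2.74·11.496739 = 31.501065 m
LSR: p² = d² − 2 + 2cos(α−β) + 2d(sin α + sin β) = 51.853734; p = √p² = 7.200954; φ = atan2(−cos α − cos β, d + sin α + sin β) − atan2(−2, p) = 0.374611 rad; t = (φ − α) mod 2π = 4.831076 rad, q = (φ − β) mod 2π = 4.539606 rad → L = 2.74·(4.831076 + 7.200954 + 4.539606) = 2.74·16.571635 = 45.406280 m
RSL: p² = d² − 2 + 2cos(α−β) − 2d(sin α + sin β) = 10.968339; p = √p² = 3.311848; φ = atan2(cos α + cos β, d − sin α − sin β) − atan2(2, p) = -0.744588 rad; t = (α − φ) mod 2π = 2.571309 rad, q = (β − φ) mod 2π = 2.862779 rad → L = 2.74·(2.571309 + 3.311848 + 2.862779) = 2.74·8.745936 = 23.963863 m
RLR: c = (6 − d² + 2cos(α−β) + 2d(sin α − sin β))/8 = -2.788161, |c| > 1 → infeasible
LRL: c = (6 − d² + 2cos(α−β) − 2d(sin α − sin β))/8 = -3.106776, |c| > 1 → infeasible
Shortest: RSL with L = 23.963863 m ≈ 23.9639 m

23.9639 m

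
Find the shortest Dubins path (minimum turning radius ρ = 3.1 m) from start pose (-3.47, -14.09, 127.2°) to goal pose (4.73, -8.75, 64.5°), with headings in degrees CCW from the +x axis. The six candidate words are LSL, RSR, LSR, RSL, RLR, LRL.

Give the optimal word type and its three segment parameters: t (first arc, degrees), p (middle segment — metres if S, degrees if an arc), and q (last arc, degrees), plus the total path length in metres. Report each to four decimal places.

LRL: t = 30.5853°, p = 220.8443°, q = 127.5590°, L = 20.5053 m

Let ψ = atan2(Δy, Δx) = atan2(5.34, 8.20) = 33.0730° be the start→goal bearing.
Normalize: d = |goal − start| / ρ = 9.785479/3.1 = 3.156606, α = (θ_start − ψ) mod 360° = 94.1270° = 1.642827 rad, β = (θ_goal − ψ) mod 360° = 31.4270° = 0.548505 rad.
Common terms: sin α = 0.997407, cos α = -0.071968, sin β = 0.521412, cos β = 0.853305, cos(α−β) = 0.458650, d² = 9.964162. Work in radians in the unit-radius frame; every candidate has L = ρ·(t + p + q).
LSL: p² = 2 + d² − 2cos(α−β) + 2d(sin α − sin β) = 14.051918; p = √p² = 3.748589; φ = atan2(cos β − cos α, d + sin α − sin β) = 0.249410 rad; t = (φ − α) mod 2π = 4.889769 rad, q = (β − φ) mod 2π = 0.299095 rad → L = 3.1·(4.889769 + 3.748589 + 0.299095) = 3.1·8.937453 = 27.706103 m
RSR: p² = 2 + d² − 2cos(α−β) + 2d(sin β − sin α) = 8.041809; p = √p² = 2.835808; φ = atan2(cos α − cos β, d − sin α + sin β) = -0.332368 rad; t = (α − φ) mod 2π = 1.975194 rad, q = (φ − β) mod 2π = 5.402312 rad → L = 3.1·(1.975194 + 2.835808 + 5.402312) = 3.1·10.213315 = 31.661277 m
LSR: p² = d² − 2 + 2cos(α−β) + 2d(sin α + sin β) = 18.470090; p = √p² = 4.297684; φ = atan2(−cos α − cos β, d + sin α + sin β) − atan2(−2, p) = 0.269974 rad; t = (φ − α) mod 2π = 4.910332 rad, q = (φ − β) mod 2π = 6.004654 rad → L = 3.1·(4.910332 + 4.297684 + 6.004654) = 3.1·15.212670 = 47.159278 m
RSL: p² = d² − 2 + 2cos(α−β) − 2d(sin α + sin β) = -0.707167 < 0 → infeasible
RLR: c = (6 − d² + 2cos(α−β) + 2d(sin α − sin β))/8 = -0.005226; p = 2π − arccos c = 4.707163 rad; φ = atan2(cos α − cos β, d − sin α + sin β) = -0.332368 rad; t = (α − φ + p/2) mod 2π = 4.328776 rad, q = (α − β − t + p) mod 2π = 1.472709 rad → L = 3.1·(4.328776 + 4.707163 + 1.472709) = 3.1·10.508647 = 32.576806 m
LRL: c = (6 − d² + 2cos(α−β) − 2d(sin α − sin β))/8 = -0.756490; p = 2π − arccos c = 3.854460 rad; φ = atan2(cos β − cos α, d + sin α − sin β) = 0.249410 rad; t = (φ − α + p/2) mod 2π = 0.533813 rad, q = (β − α − t + p) mod 2π = 2.226325 rad → L = 3.1·(0.533813 + 3.854460 + 2.226325) = 3.1·6.614599 = 20.505256 m
Shortest: LRL with L = 20.505256 m ≈ 20.5053 m
Convert LRL to answer units (arcs ×180/π): t = 0.533813·180/π = 30.5853°, p = 3.854460·180/π = 220.8443°, q = 2.226325·180/π = 127.5590°, L = 20.5053 m.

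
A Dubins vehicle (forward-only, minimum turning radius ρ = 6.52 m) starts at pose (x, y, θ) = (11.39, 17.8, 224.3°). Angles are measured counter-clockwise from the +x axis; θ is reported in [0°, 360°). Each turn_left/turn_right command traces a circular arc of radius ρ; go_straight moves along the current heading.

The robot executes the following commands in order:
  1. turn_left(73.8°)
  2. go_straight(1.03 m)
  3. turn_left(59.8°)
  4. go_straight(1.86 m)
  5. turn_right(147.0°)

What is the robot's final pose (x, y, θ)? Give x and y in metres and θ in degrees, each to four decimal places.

(21.1580, -6.4689, 210.9000°)

set_pose: (x, y, θ) = (11.3900, 17.8000, 224.3000°), ρ = 6.52
turn_left(73.8°): centre at ρ to the left, rotate +73.8° → (10.1922, 10.0627, 298.1000°)
go_straight(1.03): x += 1.03·cos θ, y += 1.03·sin θ → (10.6773, 9.1541, 298.1000°)
turn_left(59.8°): centre at ρ to the left, rotate +59.8° → (16.1899, 5.7095, 357.9000°)
go_straight(1.86): x += 1.86·cos θ, y += 1.86·sin θ → (18.0486, 5.6413, 357.9000°)
turn_right(147.0°): centre at ρ to the right, rotate −147.0° → (21.1580, -6.4689, 210.9000°)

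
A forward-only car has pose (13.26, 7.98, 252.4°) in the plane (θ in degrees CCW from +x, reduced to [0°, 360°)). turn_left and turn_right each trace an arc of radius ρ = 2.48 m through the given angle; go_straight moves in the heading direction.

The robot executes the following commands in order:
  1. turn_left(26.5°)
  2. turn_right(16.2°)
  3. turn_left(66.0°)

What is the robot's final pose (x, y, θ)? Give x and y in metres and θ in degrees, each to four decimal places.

set_pose: (x, y, θ) = (13.2600, 7.9800, 252.4000°), ρ = 2.48
turn_left(26.5°): centre at ρ to the left, rotate +26.5° → (13.1738, 6.8464, 278.9000°)
turn_right(16.2°): centre at ρ to the right, rotate −16.2° → (13.1835, 6.1476, 262.7000°)
turn_left(66.0°): centre at ρ to the left, rotate +66.0° → (14.3550, 3.7135, 328.7000°)

(14.3550, 3.7135, 328.7000°)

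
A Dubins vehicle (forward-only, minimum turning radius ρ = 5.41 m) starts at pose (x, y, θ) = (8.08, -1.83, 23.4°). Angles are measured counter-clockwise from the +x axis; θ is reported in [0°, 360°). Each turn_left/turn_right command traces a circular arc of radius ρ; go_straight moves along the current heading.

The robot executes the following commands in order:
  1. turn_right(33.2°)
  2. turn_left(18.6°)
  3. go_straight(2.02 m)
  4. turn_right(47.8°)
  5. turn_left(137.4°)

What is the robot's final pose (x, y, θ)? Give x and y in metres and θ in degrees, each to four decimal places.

set_pose: (x, y, θ) = (8.0800, -1.8300, 23.4000°), ρ = 5.41
turn_right(33.2°): centre at ρ to the right, rotate −33.2° → (11.1494, -1.4640, -9.8000° ≡ 350.2000°)
turn_left(18.6°): centre at ρ to the left, rotate +18.6° → (12.8979, -1.4793, 368.8000° ≡ 8.8000°)
go_straight(2.02): x += 2.02·cos θ, y += 2.02·sin θ → (14.8941, -1.1702, 8.8000°)
turn_right(47.8°): centre at ρ to the right, rotate −47.8° → (19.1264, -2.3122, -39.0000° ≡ 321.0000°)
turn_left(137.4°): centre at ρ to the left, rotate +137.4° → (27.8830, 2.6825, 458.4000° ≡ 98.4000°)

(27.8830, 2.6825, 98.4000°)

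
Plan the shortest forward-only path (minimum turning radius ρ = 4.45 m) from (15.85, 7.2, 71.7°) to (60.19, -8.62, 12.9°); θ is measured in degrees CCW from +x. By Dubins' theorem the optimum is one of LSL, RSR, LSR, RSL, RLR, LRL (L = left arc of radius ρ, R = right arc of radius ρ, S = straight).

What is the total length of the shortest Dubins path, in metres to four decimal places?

Let ψ = atan2(Δy, Δx) = atan2(-15.82, 44.34) = -19.6358° be the start→goal bearing.
Normalize: d = |goal − start| / ρ = 47.077680/4.45 = 10.579254, α = (θ_start − ψ) mod 360° = 91.3358° = 1.594111 rad, β = (θ_goal − ψ) mod 360° = 32.5358° = 0.567857 rad.
Common terms: sin α = 0.999728, cos α = -0.023312, sin β = 0.537827, cos β = 0.843055, cos(α−β) = 0.518027, d² = 111.920616. Work in radians in the unit-radius frame; every candidate has L = ρ·(t + p + q).
LSL: p² = 2 + d² − 2cos(α−β) + 2d(sin α − sin β) = 122.657710; p = √p² = 11.075094; φ = atan2(cos β − cos α, d + sin α − sin β) = 0.078307 rad; t = (φ − α) mod 2π = 4.767381 rad, q = (β − φ) mod 2π = 0.489550 rad → L = 4.45·(4.767381 + 11.075094 + 0.489550) = 4.45·16.332026 = 72.677515 m
RSR: p² = 2 + d² − 2cos(α−β) + 2d(sin β − sin α) = 103.111414; p = √p² = 10.154379; φ = atan2(cos α − cos β, d − sin α + sin β) = -0.085423 rad; t = (α − φ) mod 2π = 1.679534 rad, q = (φ − β) mod 2π = 5.629905 rad → L = 4.45·(1.679534 + 10.154379 + 5.629905) = 4.45·17.463818 = 77.713990 m
LSR: p² = d² − 2 + 2cos(α−β) + 2d(sin α + sin β) = 143.489038; p = √p² = 11.978691; φ = atan2(−cos α − cos β, d + sin α + sin β) − atan2(−2, p) = 0.097887 rad; t = (φ − α) mod 2π = 4.786961 rad, q = (φ − β) mod 2π = 5.813215 rad → L = 4.45·(4.786961 + 11.978691 + 5.813215) = 4.45·22.578867 = 100.475959 m
RSL: p² = d² − 2 + 2cos(α−β) − 2d(sin α + sin β) = 78.424302; p = √p² = 8.855750; φ = atan2(cos α + cos β, d − sin α − sin β) − atan2(2, p) = -0.131700 rad; t = (α − φ) mod 2π = 1.725811 rad, q = (β − φ) mod 2π = 0.699557 rad → L = 4.45·(1.725811 + 8.855750 + 0.699557) = 4.45·11.281118 = 50.200976 m
RLR: c = (6 − d² + 2cos(α−β) + 2d(sin α − sin β))/8 = -11.888927, |c| > 1 → infeasible
LRL: c = (6 − d² + 2cos(α−β) − 2d(sin α − sin β))/8 = -14.332214, |c| > 1 → infeasible
Shortest: RSL with L = 50.200976 m ≈ 50.2010 m

50.2010 m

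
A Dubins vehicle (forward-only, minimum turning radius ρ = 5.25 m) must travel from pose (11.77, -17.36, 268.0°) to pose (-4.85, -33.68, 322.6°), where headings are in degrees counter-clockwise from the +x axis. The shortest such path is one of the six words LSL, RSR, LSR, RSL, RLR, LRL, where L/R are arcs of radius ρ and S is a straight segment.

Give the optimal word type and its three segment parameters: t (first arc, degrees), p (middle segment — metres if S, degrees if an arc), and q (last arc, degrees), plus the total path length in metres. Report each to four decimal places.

RSL: t = 76.7562°, p = 10.4320 m, q = 131.3562°, L = 29.5013 m

Let ψ = atan2(Δy, Δx) = atan2(-16.32, -16.62) = -135.5218° be the start→goal bearing.
Normalize: d = |goal − start| / ρ = 23.293063/5.25 = 4.436774, α = (θ_start − ψ) mod 360° = 43.5218° = 0.759599 rad, β = (θ_goal − ψ) mod 360° = 98.1218° = 1.712549 rad.
Common terms: sin α = 0.688631, cos α = 0.725112, sin β = 0.989970, cos β = -0.141278, cos(α−β) = 0.579281, d² = 19.684963. Work in radians in the unit-radius frame; every candidate has L = ρ·(t + p + q).
LSL: p² = 2 + d² − 2cos(α−β) + 2d(sin α − sin β) = 17.852451; p = √p² = 4.225216; φ = atan2(cos β − cos α, d + sin α − sin β) = -0.206517 rad; t = (φ − α) mod 2π = 5.317069 rad, q = (β − φ) mod 2π = 1.919066 rad → L = 5.25·(5.317069 + 4.225216 + 1.919066) = 5.25·11.461351 = 60.172094 m
RSR: p² = 2 + d² − 2cos(α−β) + 2d(sin β − sin α) = 23.200350; p = √p² = 4.816674; φ = atan2(cos α − cos β, d − sin α + sin β) = 0.180857 rad; t = (α − φ) mod 2π = 0.578741 rad, q = (φ − β) mod 2π = 4.751494 rad → L = 5.25·(0.578741 + 4.816674 + 4.751494) = 5.25·10.146910 = 53.271276 m
LSR: p² = d² − 2 + 2cos(α−β) + 2d(sin α + sin β) = 33.738668; p = √p² = 5.808500; φ = atan2(−cos α − cos β, d + sin α + sin β) − atan2(−2, p) = 0.236427 rad; t = (φ − α) mod 2π = 5.760013 rad, q = (φ − β) mod 2π = 4.807064 rad → L = 5.25·(5.760013 + 5.808500 + 4.807064) = 5.25·16.375577 = 85.971778 m
RSL: p² = d² − 2 + 2cos(α−β) − 2d(sin α + sin β) = 3.948383; p = √p² = 1.987054; φ = atan2(cos α + cos β, d − sin α − sin β) − atan2(2, p) = -0.580050 rad; t = (α − φ) mod 2π = 1.339649 rad, q = (β − φ) mod 2π = 2.292599 rad → L = 5.25·(1.339649 + 1.987054 + 2.292599) = 5.25·5.619301 = 29.501331 m
RLR: c = (6 − d² + 2cos(α−β) + 2d(sin α − sin β))/8 = -1.900044, |c| > 1 → infeasible
LRL: c = (6 − d² + 2cos(α−β) − 2d(sin α − sin β))/8 = -1.231556, |c| > 1 → infeasible
Shortest: RSL with L = 29.501331 m ≈ 29.5013 m
Convert RSL to answer units (arcs ×180/π): t = 1.339649·180/π = 76.7562°, p = ρ·p = 5.25·1.987054 = 10.4320 m, q = 2.292599·180/π = 131.3562°, L = 29.5013 m.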